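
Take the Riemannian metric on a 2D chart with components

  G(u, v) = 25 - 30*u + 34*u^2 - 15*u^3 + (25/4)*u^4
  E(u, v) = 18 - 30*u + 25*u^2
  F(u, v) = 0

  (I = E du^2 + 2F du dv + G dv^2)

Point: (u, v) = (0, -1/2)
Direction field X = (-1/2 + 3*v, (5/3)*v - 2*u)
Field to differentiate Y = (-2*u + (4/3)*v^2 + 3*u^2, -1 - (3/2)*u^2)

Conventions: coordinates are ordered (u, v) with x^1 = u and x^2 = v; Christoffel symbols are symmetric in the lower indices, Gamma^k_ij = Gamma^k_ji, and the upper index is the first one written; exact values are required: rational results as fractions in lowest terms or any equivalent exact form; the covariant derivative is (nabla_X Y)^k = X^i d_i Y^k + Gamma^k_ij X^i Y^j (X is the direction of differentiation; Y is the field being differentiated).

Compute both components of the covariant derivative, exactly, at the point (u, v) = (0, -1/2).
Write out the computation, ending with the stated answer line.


E = 18, F = 0, G = 25 at the point
E_u = -30, E_v = 0, F_u = 0, F_v = 0, G_u = -30, G_v = 0
EG - F^2 = 450;  g^inv = (1/450) * [[25, 0], [0, 18]]
first-kind symbols [ij,l] = (1/2)(d_i g_jl + d_j g_il - d_l g_ij): [uu,u] = E_u/2 = -15, [uu,v] = F_u - E_v/2 = 0, [uv,u] = E_v/2 = 0, [uv,v] = G_u/2 = -15, [vv,u] = F_v - G_u/2 = 15, [vv,v] = G_v/2 = 0
Gamma^u_ij = (G*[ij,u] - F*[ij,v])/(EG - F^2), Gamma^v_ij = (E*[ij,v] - F*[ij,u])/(EG - F^2)
Gamma_uuu = -5/6, Gamma_uuv = 0, Gamma_uvv = 5/6, Gamma_vuu = 0, Gamma_vuv = -3/5, Gamma_vvv = 0
X = (-2, -5/6), Y = (1/3, -1) at the point

Answer: (nabla_X Y)^u = 229/36, (nabla_X Y)^v = -31/30


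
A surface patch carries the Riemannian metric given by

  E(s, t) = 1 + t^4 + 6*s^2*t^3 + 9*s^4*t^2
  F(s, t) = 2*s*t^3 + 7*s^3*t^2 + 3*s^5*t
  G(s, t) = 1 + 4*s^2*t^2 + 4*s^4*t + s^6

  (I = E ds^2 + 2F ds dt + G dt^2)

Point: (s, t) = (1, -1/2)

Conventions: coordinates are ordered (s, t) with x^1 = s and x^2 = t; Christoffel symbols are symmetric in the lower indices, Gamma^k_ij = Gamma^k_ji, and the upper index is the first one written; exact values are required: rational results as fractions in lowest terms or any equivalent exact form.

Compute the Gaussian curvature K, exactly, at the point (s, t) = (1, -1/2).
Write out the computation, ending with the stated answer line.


E = 41/16, F = 0, G = 1, EG - F^2 = 41/16 at the point
E_s = 15/2, E_t = -5, F_s = -5/2, F_t = -5/2, G_s = 0, G_t = 0
E_tt = 3, F_st = -9/2, G_ss = 8
By Brioschi, K is (det M1 - det M2) divided by (EG - F^2) squared.
M1 = [[-E_tt/2 + F_st - G_ss/2, E_s/2, F_s - E_t/2], [F_t - G_s/2, E, F], [G_t/2, F, G]] = [[-10, 15/4, 0], [-5/2, 41/16, 0], [0, 0, 1]]; det M1 = -65/4
M2 = [[0, E_t/2, G_s/2], [E_t/2, E, F], [G_s/2, F, G]] = [[0, -5/2, 0], [-5/2, 41/16, 0], [0, 0, 1]]; det M2 = -25/4
det M1 - det M2 = -10; K = -10 / (41/16)^2 = -2560/1681

Answer: K = -2560/1681


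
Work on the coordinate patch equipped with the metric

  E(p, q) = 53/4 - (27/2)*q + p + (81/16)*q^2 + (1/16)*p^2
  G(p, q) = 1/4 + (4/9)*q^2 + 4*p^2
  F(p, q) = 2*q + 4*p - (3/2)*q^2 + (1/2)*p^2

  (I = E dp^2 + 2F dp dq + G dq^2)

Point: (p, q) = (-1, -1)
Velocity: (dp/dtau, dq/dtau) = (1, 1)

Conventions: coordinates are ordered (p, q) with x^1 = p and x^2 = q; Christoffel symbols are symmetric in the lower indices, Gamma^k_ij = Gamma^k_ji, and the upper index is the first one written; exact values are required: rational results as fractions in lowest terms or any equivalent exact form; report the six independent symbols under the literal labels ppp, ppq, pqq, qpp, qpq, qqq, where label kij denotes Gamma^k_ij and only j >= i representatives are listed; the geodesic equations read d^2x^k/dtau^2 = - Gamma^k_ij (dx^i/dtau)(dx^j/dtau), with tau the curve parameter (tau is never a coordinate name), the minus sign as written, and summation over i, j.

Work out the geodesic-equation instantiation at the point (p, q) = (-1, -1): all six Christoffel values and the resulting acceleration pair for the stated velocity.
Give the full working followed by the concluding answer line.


E = 247/8, F = -7, G = 169/36 at the point
E_p = 7/8, E_q = -189/8, F_p = 3, F_q = 5, G_p = -8, G_q = -8/9
EG - F^2 = 27631/288;  g^inv = (288/27631) * [[169/36, 7], [7, 247/8]]
first-kind symbols [ij,l] = (1/2)(d_i g_jl + d_j g_il - d_l g_ij): [pp,p] = E_p/2 = 7/16, [pp,q] = F_p - E_q/2 = 237/16, [pq,p] = E_q/2 = -189/16, [pq,q] = G_p/2 = -4, [qq,p] = F_q - G_p/2 = 9, [qq,q] = G_q/2 = -4/9
Gamma^p_ij = (G*[ij,p] - F*[ij,q])/(EG - F^2), Gamma^q_ij = (E*[ij,q] - F*[ij,p])/(EG - F^2)
Gamma_ppp = 60907/55262, Gamma_ppq = -48069/55262, Gamma_pqq = 11272/27631, Gamma_qpp = 530379/110524, Gamma_qpq = -59382/27631, Gamma_qqq = 14192/27631
d^2p/dtau^2 = -(Gamma_ppp*(1)^2 + 2*Gamma_ppq*(1)*(1) + Gamma_pqq*(1)^2) = 12687/55262
d^2q/dtau^2 = -(Gamma_qpp*(1)^2 + 2*Gamma_qpq*(1)*(1) + Gamma_qqq*(1)^2) = -112091/110524

Answer: Gamma_ppp = 60907/55262, Gamma_ppq = -48069/55262, Gamma_pqq = 11272/27631, Gamma_qpp = 530379/110524, Gamma_qpq = -59382/27631, Gamma_qqq = 14192/27631; accelerations (d^2p/dtau^2, d^2q/dtau^2) = (12687/55262, -112091/110524)


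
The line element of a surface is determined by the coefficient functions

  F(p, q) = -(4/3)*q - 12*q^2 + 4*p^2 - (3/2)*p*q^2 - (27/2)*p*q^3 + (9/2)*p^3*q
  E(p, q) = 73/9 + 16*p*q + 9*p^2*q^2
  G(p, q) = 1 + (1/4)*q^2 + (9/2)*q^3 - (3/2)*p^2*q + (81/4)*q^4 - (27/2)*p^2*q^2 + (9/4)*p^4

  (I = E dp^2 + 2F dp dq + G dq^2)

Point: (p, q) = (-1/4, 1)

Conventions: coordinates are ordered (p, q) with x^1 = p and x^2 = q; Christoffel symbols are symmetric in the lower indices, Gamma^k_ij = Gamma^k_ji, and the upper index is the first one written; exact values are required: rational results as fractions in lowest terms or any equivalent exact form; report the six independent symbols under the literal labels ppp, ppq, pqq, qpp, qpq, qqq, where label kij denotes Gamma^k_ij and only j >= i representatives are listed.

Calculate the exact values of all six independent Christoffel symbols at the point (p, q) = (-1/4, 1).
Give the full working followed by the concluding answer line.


E = 673/144, F = -3611/384, G = 25673/1024 at the point
E_p = 23/2, E_q = -23/8, F_p = -517/32, F_q = -5579/384, G_p = 471/64, G_q = 2983/32
EG - F^2 = 264913/9216;  g^inv = (9216/264913) * [[25673/1024, 3611/384], [3611/384, 673/144]]
first-kind symbols [ij,l] = (1/2)(d_i g_jl + d_j g_il - d_l g_ij): [pp,p] = E_p/2 = 23/4, [pp,q] = F_p - E_q/2 = -471/32, [pq,p] = E_q/2 = -23/16, [pq,q] = G_p/2 = 471/128, [qq,p] = F_q - G_p/2 = -437/24, [qq,q] = G_q/2 = 2983/64
Gamma^p_ij = (G*[ij,p] - F*[ij,q])/(EG - F^2), Gamma^q_ij = (E*[ij,q] - F*[ij,p])/(EG - F^2)

Answer: Gamma_ppp = 52992/264913, Gamma_ppq = -13248/264913, Gamma_pqq = -167808/264913, Gamma_qpp = -135648/264913, Gamma_qpq = 33912/264913, Gamma_qqq = 429552/264913


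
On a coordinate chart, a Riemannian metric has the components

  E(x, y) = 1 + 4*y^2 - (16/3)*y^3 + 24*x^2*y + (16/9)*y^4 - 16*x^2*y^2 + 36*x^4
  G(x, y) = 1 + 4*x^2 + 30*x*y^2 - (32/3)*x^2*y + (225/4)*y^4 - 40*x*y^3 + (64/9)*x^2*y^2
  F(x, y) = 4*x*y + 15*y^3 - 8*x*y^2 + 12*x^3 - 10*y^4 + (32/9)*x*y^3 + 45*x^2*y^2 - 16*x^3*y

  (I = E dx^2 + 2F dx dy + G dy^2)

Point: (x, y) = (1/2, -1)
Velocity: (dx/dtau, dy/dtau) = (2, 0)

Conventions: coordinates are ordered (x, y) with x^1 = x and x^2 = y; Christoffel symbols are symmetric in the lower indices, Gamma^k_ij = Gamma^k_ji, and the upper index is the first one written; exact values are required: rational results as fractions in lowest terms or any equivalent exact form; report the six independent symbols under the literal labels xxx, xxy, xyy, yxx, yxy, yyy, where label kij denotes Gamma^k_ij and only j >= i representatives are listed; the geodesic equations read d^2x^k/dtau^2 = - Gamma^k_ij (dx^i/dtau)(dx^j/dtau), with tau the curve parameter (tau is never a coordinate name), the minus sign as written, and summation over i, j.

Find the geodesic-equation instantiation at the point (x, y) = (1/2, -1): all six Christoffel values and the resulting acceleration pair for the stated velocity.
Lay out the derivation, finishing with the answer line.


E = 157/36, F = -649/36, G = 3517/36 at the point
E_x = -22, E_y = -154/9, F_x = 454/9, F_y = 455/6, G_x = 826/9, G_y = -2891/9
EG - F^2 = 1819/18;  g^inv = (18/1819) * [[3517/36, 649/36], [649/36, 157/36]]
first-kind symbols [ij,l] = (1/2)(d_i g_jl + d_j g_il - d_l g_ij): [xx,x] = E_x/2 = -11, [xx,y] = F_x - E_y/2 = 59, [xy,x] = E_y/2 = -77/9, [xy,y] = G_x/2 = 413/9, [yy,x] = F_y - G_x/2 = 539/18, [yy,y] = G_y/2 = -2891/18
Gamma^x_ij = (G*[ij,x] - F*[ij,y])/(EG - F^2), Gamma^y_ij = (E*[ij,y] - F*[ij,x])/(EG - F^2)
Gamma_xxx = -198/1819, Gamma_xxy = -154/1819, Gamma_xyy = 539/1819, Gamma_yxx = 1062/1819, Gamma_yxy = 826/1819, Gamma_yyy = -2891/1819
d^2x/dtau^2 = -(Gamma_xxx*(2)^2 + 2*Gamma_xxy*(2)*(0) + Gamma_xyy*(0)^2) = 792/1819
d^2y/dtau^2 = -(Gamma_yxx*(2)^2 + 2*Gamma_yxy*(2)*(0) + Gamma_yyy*(0)^2) = -4248/1819

Answer: Gamma_xxx = -198/1819, Gamma_xxy = -154/1819, Gamma_xyy = 539/1819, Gamma_yxx = 1062/1819, Gamma_yxy = 826/1819, Gamma_yyy = -2891/1819; accelerations (d^2x/dtau^2, d^2y/dtau^2) = (792/1819, -4248/1819)


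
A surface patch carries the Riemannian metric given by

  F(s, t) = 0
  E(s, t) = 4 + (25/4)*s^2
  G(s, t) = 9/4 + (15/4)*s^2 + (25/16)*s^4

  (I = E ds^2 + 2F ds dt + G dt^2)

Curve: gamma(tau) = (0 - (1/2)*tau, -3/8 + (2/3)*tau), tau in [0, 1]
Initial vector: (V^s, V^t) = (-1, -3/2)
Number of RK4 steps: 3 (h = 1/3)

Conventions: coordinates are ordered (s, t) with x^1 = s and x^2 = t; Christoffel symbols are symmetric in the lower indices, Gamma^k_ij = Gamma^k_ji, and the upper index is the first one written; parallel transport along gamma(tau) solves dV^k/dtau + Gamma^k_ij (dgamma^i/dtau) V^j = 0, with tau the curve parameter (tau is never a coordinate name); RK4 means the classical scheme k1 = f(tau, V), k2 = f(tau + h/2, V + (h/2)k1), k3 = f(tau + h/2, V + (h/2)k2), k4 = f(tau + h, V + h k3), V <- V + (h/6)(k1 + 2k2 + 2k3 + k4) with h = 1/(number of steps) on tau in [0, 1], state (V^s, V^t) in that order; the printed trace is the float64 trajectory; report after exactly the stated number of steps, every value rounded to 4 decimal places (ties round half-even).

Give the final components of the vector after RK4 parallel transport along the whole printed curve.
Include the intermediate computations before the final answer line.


gamma'(tau) = (-1/2, 2/3); f(tau, V)^k = -Gamma^k_ij(gamma(tau)) gamma'^i(tau) V^j; h = 1/3; intermediate values shown to 6 dp
curve data and Christoffel symbols at the stage parameters:
  tau = 0.000000: gamma = (0.000000, -0.375000), gamma' = (-0.500000, 0.666667); Gamma_sss = 0.000000, Gamma_sst = 0.000000, Gamma_stt = 0.000000, Gamma_tss = 0.000000, Gamma_tst = 0.000000, Gamma_ttt = 0.000000
  tau = 0.166667: gamma = (-0.083333, -0.263889), gamma' = (-0.500000, 0.666667); Gamma_sss = -0.128811, Gamma_sst = 0.000000, Gamma_stt = 0.077734, Gamma_tss = 0.000000, Gamma_tst = -0.138090, Gamma_ttt = 0.000000
  tau = 0.333333: gamma = (-0.166667, -0.152778), gamma' = (-0.500000, 0.666667); Gamma_sss = -0.249584, Gamma_sst = 0.000000, Gamma_stt = 0.153217, Gamma_tss = 0.000000, Gamma_tst = -0.271493, Gamma_ttt = 0.000000
  tau = 0.500000: gamma = (-0.250000, -0.041667), gamma' = (-0.500000, 0.666667); Gamma_sss = -0.355872, Gamma_sst = 0.000000, Gamma_stt = 0.224644, Gamma_tss = 0.000000, Gamma_tst = -0.396040, Gamma_ttt = 0.000000
  tau = 0.666667: gamma = (-0.333333, 0.069444), gamma' = (-0.500000, 0.666667); Gamma_sss = -0.443787, Gamma_sst = 0.000000, Gamma_stt = 0.290927, Gamma_tss = 0.000000, Gamma_tst = -0.508475, Gamma_ttt = 0.000000
  tau = 0.833333: gamma = (-0.416667, 0.180556), gamma' = (-0.500000, 0.666667); Gamma_sss = -0.512120, Gamma_sst = 0.000000, Gamma_stt = 0.351727, Gamma_tss = 0.000000, Gamma_tst = -0.606673, Gamma_ttt = 0.000000
  tau = 1.000000: gamma = (-0.500000, 0.291667), gamma' = (-0.500000, 0.666667); Gamma_sss = -0.561798, Gamma_sst = 0.000000, Gamma_stt = 0.407303, Gamma_tss = 0.000000, Gamma_tst = -0.689655, Gamma_ttt = 0.000000
step 0: V^s = -1.0000, V^t = -1.5000
step 1: k1 = (0.000000, 0.000000), k2 = (0.142139, 0.011507), k3 = (0.140514, 0.013556), k4 = (0.271702, 0.030488); V <- V + (h/6)(k1 + 2k2 + 2k3 + k4): V^s = -0.9535, V^t = -1.4955
step 2: k1 = (0.271749, 0.030433), k2 = (0.384817, 0.055348), k3 = (0.380842, 0.059501), k4 = (0.469618, 0.094988); V <- V + (h/6)(k1 + 2k2 + 2k3 + k4): V^s = -0.8272, V^t = -1.4758
step 3: k1 = (0.469791, 0.094781), k2 = (0.534120, 0.139962), k3 = (0.529609, 0.142014), k4 = (0.570658, 0.193397); V <- V + (h/6)(k1 + 2k2 + 2k3 + k4): V^s = -0.6512, V^t = -1.4285

Answer: V^s = -0.6512, V^t = -1.4285


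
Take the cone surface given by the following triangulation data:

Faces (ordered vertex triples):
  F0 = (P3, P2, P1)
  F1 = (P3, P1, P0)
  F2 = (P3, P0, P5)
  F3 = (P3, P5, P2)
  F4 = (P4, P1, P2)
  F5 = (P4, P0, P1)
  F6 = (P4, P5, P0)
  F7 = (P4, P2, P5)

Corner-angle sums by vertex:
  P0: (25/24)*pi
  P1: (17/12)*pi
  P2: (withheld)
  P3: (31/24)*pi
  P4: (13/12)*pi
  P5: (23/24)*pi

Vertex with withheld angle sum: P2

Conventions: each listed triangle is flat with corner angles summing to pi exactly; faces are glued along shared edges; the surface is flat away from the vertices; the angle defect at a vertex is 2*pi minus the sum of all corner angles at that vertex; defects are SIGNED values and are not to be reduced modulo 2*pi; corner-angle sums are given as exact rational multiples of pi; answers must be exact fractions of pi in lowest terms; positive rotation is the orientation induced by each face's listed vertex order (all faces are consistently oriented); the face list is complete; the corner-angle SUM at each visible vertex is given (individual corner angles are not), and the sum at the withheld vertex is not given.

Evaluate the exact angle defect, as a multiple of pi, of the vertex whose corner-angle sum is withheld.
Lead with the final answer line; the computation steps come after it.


Answer: defect(P2) = (-5/24)*pi

V = 6, E = 12, F = 8; chi = V - E + F = 2
Gauss-Bonnet: total defect = 2*pi*chi = 4*pi; visible defects sum to (101/24)*pi


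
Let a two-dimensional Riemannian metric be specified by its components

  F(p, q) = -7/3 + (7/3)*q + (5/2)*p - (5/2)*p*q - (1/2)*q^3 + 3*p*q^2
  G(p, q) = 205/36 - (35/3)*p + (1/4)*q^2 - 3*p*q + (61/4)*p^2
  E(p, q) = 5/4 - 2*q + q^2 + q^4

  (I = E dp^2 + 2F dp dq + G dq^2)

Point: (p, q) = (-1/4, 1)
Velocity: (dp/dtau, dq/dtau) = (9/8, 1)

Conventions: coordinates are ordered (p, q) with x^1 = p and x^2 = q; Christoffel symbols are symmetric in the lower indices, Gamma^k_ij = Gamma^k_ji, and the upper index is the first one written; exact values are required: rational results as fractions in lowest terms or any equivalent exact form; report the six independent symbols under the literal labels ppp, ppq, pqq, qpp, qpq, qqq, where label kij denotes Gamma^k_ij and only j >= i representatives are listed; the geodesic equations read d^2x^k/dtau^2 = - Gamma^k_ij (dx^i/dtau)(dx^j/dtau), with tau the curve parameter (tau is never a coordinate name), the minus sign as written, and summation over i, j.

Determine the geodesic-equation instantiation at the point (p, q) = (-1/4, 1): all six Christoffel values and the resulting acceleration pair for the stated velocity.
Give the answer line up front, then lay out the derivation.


Answer: Gamma_ppp = 576/5365, Gamma_ppq = 3316/5365, Gamma_pqq = 652981/64380, Gamma_qpp = 576/5365, Gamma_qpq = -5268/5365, Gamma_qqq = 6756/5365; accelerations (d^2p/dtau^2, d^2q/dtau^2) = (-751261/64380, 4368/5365)

E = 5/4, F = -5/4, G = 6085/576 at the point
E_p = 0, E_q = 4, F_p = 3, F_q = -1/24, G_p = -535/24, G_q = 5/4
EG - F^2 = 26825/2304;  g^inv = (2304/26825) * [[6085/576, 5/4], [5/4, 5/4]]
first-kind symbols [ij,l] = (1/2)(d_i g_jl + d_j g_il - d_l g_ij): [pp,p] = E_p/2 = 0, [pp,q] = F_p - E_q/2 = 1, [pq,p] = E_q/2 = 2, [pq,q] = G_p/2 = -535/48, [qq,p] = F_q - G_p/2 = 533/48, [qq,q] = G_q/2 = 5/8
Gamma^p_ij = (G*[ij,p] - F*[ij,q])/(EG - F^2), Gamma^q_ij = (E*[ij,q] - F*[ij,p])/(EG - F^2)
Gamma_ppp = 576/5365, Gamma_ppq = 3316/5365, Gamma_pqq = 652981/64380, Gamma_qpp = 576/5365, Gamma_qpq = -5268/5365, Gamma_qqq = 6756/5365
d^2p/dtau^2 = -(Gamma_ppp*(9/8)^2 + 2*Gamma_ppq*(9/8)*(1) + Gamma_pqq*(1)^2) = -751261/64380
d^2q/dtau^2 = -(Gamma_qpp*(9/8)^2 + 2*Gamma_qpq*(9/8)*(1) + Gamma_qqq*(1)^2) = 4368/5365


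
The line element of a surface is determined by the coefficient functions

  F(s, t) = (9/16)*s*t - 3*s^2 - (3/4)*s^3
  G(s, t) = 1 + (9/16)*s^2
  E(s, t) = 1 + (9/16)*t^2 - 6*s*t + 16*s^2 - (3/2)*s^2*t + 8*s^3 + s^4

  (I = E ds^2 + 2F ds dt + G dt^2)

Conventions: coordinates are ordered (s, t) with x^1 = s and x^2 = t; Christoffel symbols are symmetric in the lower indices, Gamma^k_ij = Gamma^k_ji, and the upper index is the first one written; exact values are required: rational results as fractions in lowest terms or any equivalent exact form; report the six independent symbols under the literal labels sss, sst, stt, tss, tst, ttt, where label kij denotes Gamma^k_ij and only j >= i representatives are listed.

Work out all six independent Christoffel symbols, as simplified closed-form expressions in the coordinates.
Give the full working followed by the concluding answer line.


E = 1 + (9/16)*t^2 - 6*s*t + 16*s^2 - (3/2)*s^2*t + 8*s^3 + s^4; F = (9/16)*s*t - 3*s^2 - (3/4)*s^3; G = 1 + (9/16)*s^2
Gamma^k_ij = (1/2) g^{kl} (d_i g_jl + d_j g_il - d_l g_ij), with g^inv = (1/(EG-F^2)) [[G, -F], [-F, E]]
first partials: E_s = -6*t + 32*s - 3*s*t + 24*s^2 + 4*s^3, E_t = (9/8)*t - 6*s - (3/2)*s^2, F_s = (9/16)*t - 6*s - (9/4)*s^2, F_t = (9/16)*s, G_s = (9/8)*s, G_t = 0
D = EG - F^2 = 1 + (9/16)*t^2 - 6*s*t + (265/16)*s^2 - (3/2)*s^2*t + 8*s^3 + s^4
expanded: Gamma^s_ss = (G E_s - 2F F_s + F E_t)/(2D), Gamma^s_st = (G E_t - F G_s)/(2D), Gamma^s_tt = (2G F_t - G G_s - F G_t)/(2D), Gamma^t_ss = (2E F_s - E E_t - F E_s)/(2D), Gamma^t_st = (E G_s - F E_t)/(2D), Gamma^t_tt = (E G_t - 2F F_t + F G_s)/(2D); substitute and cancel common factors

Answer: Gamma_sss = (32*s^3 + 192*s^2 - 24*s*t + 256*s - 48*t)/(16*s^4 + 128*s^3 - 24*s^2*t + 265*s^2 - 96*s*t + 9*t^2 + 16), Gamma_sst = (-12*s^2 - 48*s + 9*t)/(16*s^4 + 128*s^3 - 24*s^2*t + 265*s^2 - 96*s*t + 9*t^2 + 16), Gamma_stt = 0, Gamma_tss = (-24*s^2 - 48*s)/(16*s^4 + 128*s^3 - 24*s^2*t + 265*s^2 - 96*s*t + 9*t^2 + 16), Gamma_tst = 9*s/(16*s^4 + 128*s^3 - 24*s^2*t + 265*s^2 - 96*s*t + 9*t^2 + 16), Gamma_ttt = 0


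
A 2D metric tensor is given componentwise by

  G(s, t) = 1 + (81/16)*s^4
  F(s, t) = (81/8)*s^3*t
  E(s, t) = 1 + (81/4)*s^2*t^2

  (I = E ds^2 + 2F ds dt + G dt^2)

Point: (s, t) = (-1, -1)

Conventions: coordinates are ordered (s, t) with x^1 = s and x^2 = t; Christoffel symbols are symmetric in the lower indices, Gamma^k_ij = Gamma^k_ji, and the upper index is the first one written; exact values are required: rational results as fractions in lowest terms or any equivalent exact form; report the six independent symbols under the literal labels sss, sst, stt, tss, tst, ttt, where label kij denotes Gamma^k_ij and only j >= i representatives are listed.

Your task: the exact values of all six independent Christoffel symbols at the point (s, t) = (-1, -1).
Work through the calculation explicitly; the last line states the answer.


E = 85/4, F = 81/8, G = 97/16 at the point
E_s = -81/2, E_t = -81/2, F_s = -243/8, F_t = -81/8, G_s = -81/4, G_t = 0
EG - F^2 = 421/16;  g^inv = (16/421) * [[97/16, -81/8], [-81/8, 85/4]]
first-kind symbols [ij,l] = (1/2)(d_i g_jl + d_j g_il - d_l g_ij): [ss,s] = E_s/2 = -81/4, [ss,t] = F_s - E_t/2 = -81/8, [st,s] = E_t/2 = -81/4, [st,t] = G_s/2 = -81/8, [tt,s] = F_t - G_s/2 = 0, [tt,t] = G_t/2 = 0
Gamma^s_ij = (G*[ij,s] - F*[ij,t])/(EG - F^2), Gamma^t_ij = (E*[ij,t] - F*[ij,s])/(EG - F^2)

Answer: Gamma_sss = -324/421, Gamma_sst = -324/421, Gamma_stt = 0, Gamma_tss = -162/421, Gamma_tst = -162/421, Gamma_ttt = 0


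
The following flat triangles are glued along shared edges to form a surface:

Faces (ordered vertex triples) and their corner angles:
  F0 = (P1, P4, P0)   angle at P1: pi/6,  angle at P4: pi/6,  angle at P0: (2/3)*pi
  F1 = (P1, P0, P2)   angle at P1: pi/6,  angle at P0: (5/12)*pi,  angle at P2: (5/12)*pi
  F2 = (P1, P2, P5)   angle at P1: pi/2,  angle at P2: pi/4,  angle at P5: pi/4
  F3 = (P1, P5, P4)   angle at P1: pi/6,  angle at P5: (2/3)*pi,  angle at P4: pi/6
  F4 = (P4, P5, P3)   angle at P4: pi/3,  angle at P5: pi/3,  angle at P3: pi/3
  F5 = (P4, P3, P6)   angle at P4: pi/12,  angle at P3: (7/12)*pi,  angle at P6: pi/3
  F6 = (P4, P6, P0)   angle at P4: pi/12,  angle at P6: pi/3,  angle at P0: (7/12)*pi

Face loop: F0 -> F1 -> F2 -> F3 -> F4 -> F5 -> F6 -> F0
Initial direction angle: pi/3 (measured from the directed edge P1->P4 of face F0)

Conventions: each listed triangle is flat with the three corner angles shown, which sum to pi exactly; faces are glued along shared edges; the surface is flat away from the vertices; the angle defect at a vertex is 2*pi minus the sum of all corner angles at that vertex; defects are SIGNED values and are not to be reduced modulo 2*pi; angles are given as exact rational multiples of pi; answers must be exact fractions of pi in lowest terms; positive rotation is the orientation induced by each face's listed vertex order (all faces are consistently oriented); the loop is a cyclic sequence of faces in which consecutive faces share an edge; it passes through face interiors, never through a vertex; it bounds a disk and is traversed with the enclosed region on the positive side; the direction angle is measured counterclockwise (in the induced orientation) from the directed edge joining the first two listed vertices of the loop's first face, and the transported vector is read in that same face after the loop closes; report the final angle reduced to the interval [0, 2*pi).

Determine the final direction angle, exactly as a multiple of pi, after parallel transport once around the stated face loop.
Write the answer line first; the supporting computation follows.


Answer: final direction angle = pi/2

enclosed vertex P1: corner angles sum to pi, defect = 2*pi - pi = pi
enclosed vertex P4: corner angles sum to (5/6)*pi, defect = 2*pi - (5/6)*pi = (7/6)*pi
adding the enclosed defects to the starting angle (mod 2*pi, induced orientation) gives the holonomy
final angle = pi/3 + (13/6)*pi = pi/2 (mod 2*pi)


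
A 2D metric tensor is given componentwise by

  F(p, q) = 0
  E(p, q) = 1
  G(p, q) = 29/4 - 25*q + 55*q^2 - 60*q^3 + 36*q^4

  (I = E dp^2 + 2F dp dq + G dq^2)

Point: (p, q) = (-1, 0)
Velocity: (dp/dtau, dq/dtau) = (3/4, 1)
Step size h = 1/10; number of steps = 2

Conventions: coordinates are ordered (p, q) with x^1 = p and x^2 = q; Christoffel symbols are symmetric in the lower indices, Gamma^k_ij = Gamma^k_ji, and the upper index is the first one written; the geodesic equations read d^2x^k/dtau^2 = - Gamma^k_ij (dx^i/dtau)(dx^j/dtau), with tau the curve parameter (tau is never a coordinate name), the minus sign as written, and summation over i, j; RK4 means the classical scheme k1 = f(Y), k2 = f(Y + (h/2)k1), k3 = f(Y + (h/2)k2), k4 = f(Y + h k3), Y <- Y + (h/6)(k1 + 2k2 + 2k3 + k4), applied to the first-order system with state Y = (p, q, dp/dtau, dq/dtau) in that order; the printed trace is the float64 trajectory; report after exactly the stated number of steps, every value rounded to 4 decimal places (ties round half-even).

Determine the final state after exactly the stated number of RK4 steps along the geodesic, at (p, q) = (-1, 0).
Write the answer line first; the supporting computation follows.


Answer: p = -0.8500, q = 0.2389, dp/dtau = 0.7500, dq/dtau = 1.3969

f(Y) = (dp/dtau, dq/dtau, -Gamma^p_ij Y'^i Y'^j, -Gamma^q_ij Y'^i Y'^j) with the Gammas evaluated at the stage position; h = 0.100000; intermediate values shown to 6 dp
step 0: p = -1.0000, q = 0.0000, dp/dtau = 0.7500, dq/dtau = 1.0000
step 1:
  k1: at (p, q) = (-1.000000, 0.000000), (dp/dtau, dq/dtau) = (0.750000, 1.000000); Gamma_ppp = 0.000000, Gamma_ppq = 0.000000, Gamma_pqq = 0.000000, Gamma_qpp = 0.000000, Gamma_qpq = 0.000000, Gamma_qqq = -1.724138; k1 = (0.750000, 1.000000, 0.000000, 1.724138)
  k2: at (p, q) = (-0.962500, 0.050000), (dp/dtau, dq/dtau) = (0.750000, 1.086207); Gamma_ppp = 0.000000, Gamma_ppq = 0.000000, Gamma_pqq = 0.000000, Gamma_qpp = 0.000000, Gamma_qpq = 0.000000, Gamma_qqq = -1.625715; k2 = (0.750000, 1.086207, 0.000000, 1.918093)
  k3: at (p, q) = (-0.962500, 0.054310), (dp/dtau, dq/dtau) = (0.750000, 1.095905); Gamma_ppp = 0.000000, Gamma_ppq = 0.000000, Gamma_pqq = 0.000000, Gamma_qpp = 0.000000, Gamma_qpq = 0.000000, Gamma_qqq = -1.615647; k3 = (0.750000, 1.095905, 0.000000, 1.940403)
  k4: at (p, q) = (-0.925000, 0.109590), (dp/dtau, dq/dtau) = (0.750000, 1.194040); Gamma_ppp = 0.000000, Gamma_ppq = 0.000000, Gamma_pqq = 0.000000, Gamma_qpp = 0.000000, Gamma_qpq = 0.000000, Gamma_qqq = -1.463340; k4 = (0.750000, 1.194040, 0.000000, 2.086331)
  Y <- Y + (h/6)(k1 + 2k2 + 2k3 + k4): p = -0.9250, q = 0.1093, dp/dtau = 0.7500, dq/dtau = 1.1921
step 2:
  k1: at (p, q) = (-0.925000, 0.109304), (dp/dtau, dq/dtau) = (0.750000, 1.192124); Gamma_ppp = 0.000000, Gamma_ppq = 0.000000, Gamma_pqq = 0.000000, Gamma_qpp = 0.000000, Gamma_qpq = 0.000000, Gamma_qqq = -1.464240; k1 = (0.750000, 1.192124, 0.000000, 2.080920)
  k2: at (p, q) = (-0.887500, 0.168911), (dp/dtau, dq/dtau) = (0.750000, 1.296170); Gamma_ppp = 0.000000, Gamma_ppq = 0.000000, Gamma_pqq = 0.000000, Gamma_qpp = 0.000000, Gamma_qpq = 0.000000, Gamma_qqq = -1.252301; k2 = (0.750000, 1.296170, 0.000000, 2.103938)
  k3: at (p, q) = (-0.887500, 0.174113), (dp/dtau, dq/dtau) = (0.750000, 1.297321); Gamma_ppp = 0.000000, Gamma_ppq = 0.000000, Gamma_pqq = 0.000000, Gamma_qpp = 0.000000, Gamma_qpq = 0.000000, Gamma_qqq = -1.231545; k3 = (0.750000, 1.297321, 0.000000, 2.072743)
  k4: at (p, q) = (-0.850000, 0.239037), (dp/dtau, dq/dtau) = (0.750000, 1.399399); Gamma_ppp = 0.000000, Gamma_ppq = 0.000000, Gamma_pqq = 0.000000, Gamma_qpp = 0.000000, Gamma_qpq = 0.000000, Gamma_qqq = -0.945439; k4 = (0.750000, 1.399399, 0.000000, 1.851469)
  Y <- Y + (h/6)(k1 + 2k2 + 2k3 + k4): p = -0.8500, q = 0.2389, dp/dtau = 0.7500, dq/dtau = 1.3969


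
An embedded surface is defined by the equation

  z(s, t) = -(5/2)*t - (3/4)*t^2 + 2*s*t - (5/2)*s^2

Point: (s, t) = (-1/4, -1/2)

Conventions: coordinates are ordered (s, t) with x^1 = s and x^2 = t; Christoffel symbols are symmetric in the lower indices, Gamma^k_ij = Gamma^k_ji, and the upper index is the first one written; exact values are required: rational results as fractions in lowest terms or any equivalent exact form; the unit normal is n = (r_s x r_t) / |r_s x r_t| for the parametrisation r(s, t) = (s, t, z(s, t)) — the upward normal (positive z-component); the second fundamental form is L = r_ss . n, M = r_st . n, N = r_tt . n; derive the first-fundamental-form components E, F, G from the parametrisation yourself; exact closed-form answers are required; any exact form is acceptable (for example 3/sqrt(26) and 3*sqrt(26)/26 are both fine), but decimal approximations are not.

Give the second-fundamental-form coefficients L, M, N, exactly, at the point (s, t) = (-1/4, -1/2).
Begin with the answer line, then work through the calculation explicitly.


Answer: L = -10*sqrt(2)/7, M = 4*sqrt(2)/7, N = -3*sqrt(2)/7

z_s = 1/4, z_t = -9/4, z_ss = -5, z_st = 2, z_tt = -3/2
E = 17/16, F = -9/16, G = 97/16; answer radicand W^2 = 49/8
unnormalised second-form numerators: l = -5, m = 2, n = -3/2; L = l/sqrt(49/8), and similarly M = m/sqrt(W^2), N = n/sqrt(W^2)


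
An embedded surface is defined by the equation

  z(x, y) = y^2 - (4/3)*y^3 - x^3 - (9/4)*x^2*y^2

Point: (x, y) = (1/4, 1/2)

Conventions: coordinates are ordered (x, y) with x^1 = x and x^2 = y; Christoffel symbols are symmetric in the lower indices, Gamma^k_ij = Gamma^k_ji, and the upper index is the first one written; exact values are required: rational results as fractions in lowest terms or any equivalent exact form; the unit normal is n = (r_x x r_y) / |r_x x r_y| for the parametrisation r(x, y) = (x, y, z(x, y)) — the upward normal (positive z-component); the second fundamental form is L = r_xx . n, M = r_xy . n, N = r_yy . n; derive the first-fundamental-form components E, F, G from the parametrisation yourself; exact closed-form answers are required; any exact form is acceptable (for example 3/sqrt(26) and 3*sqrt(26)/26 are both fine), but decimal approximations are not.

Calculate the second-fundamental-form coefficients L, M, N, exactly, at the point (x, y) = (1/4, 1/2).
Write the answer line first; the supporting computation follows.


Answer: L = -168*sqrt(5077)/5077, M = -72*sqrt(5077)/5077, N = -146*sqrt(5077)/5077

z_x = -15/32, z_y = -9/64, z_xx = -21/8, z_xy = -9/8, z_yy = -73/32
E = 1249/1024, F = 135/2048, G = 4177/4096; answer radicand W^2 = 5077/4096
unnormalised second-form numerators: l = -21/8, m = -9/8, n = -73/32; L = l/sqrt(5077/4096), and similarly M = m/sqrt(W^2), N = n/sqrt(W^2)


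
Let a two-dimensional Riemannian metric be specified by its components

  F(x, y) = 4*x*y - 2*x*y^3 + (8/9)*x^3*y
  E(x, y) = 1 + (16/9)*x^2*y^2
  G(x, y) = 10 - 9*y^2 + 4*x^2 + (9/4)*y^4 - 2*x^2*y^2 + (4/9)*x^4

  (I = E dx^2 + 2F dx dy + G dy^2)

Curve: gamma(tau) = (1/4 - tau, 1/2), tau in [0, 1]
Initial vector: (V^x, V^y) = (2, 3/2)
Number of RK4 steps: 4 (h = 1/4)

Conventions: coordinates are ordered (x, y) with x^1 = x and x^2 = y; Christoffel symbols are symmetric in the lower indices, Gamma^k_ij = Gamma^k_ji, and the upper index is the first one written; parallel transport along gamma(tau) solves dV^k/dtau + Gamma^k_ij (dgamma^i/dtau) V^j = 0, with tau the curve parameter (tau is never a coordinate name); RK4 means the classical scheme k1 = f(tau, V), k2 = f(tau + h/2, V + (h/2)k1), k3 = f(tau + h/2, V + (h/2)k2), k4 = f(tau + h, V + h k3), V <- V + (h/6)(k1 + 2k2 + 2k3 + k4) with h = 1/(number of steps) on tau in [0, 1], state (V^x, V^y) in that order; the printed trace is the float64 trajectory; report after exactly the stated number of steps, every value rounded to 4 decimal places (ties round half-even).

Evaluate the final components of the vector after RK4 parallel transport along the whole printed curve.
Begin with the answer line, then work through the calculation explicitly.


Answer: V^x = 2.0002, V^y = 1.7466

gamma'(tau) = (-1, 0); f(tau, V)^k = -Gamma^k_ij(gamma(tau)) gamma'^i(tau) V^j; h = 1/4; intermediate values shown to 6 dp
curve data and Christoffel symbols at the stage parameters:
  tau = 0.000000: gamma = (0.250000, 0.500000), gamma' = (-1.000000, 0.000000); Gamma_xxx = 0.013652, Gamma_xxy = 0.006826, Gamma_xyy = -0.030717, Gamma_yxx = 0.218430, Gamma_yxy = 0.109215, Gamma_yyy = -0.491468
  tau = 0.125000: gamma = (0.125000, 0.500000), gamma' = (-1.000000, 0.000000); Gamma_xxx = 0.006986, Gamma_xxy = 0.001747, Gamma_xyy = -0.015719, Gamma_yxx = 0.220934, Gamma_yxy = 0.055233, Gamma_yyy = -0.497101
  tau = 0.250000: gamma = (0.000000, 0.500000), gamma' = (-1.000000, 0.000000); Gamma_xxx = 0.000000, Gamma_xxy = 0.000000, Gamma_xyy = 0.000000, Gamma_yxx = 0.221782, Gamma_yxy = 0.000000, Gamma_yyy = -0.499010
  tau = 0.375000: gamma = (-0.125000, 0.500000), gamma' = (-1.000000, 0.000000); Gamma_xxx = -0.006986, Gamma_xxy = 0.001747, Gamma_xyy = 0.015719, Gamma_yxx = 0.220934, Gamma_yxy = -0.055233, Gamma_yyy = -0.497101
  tau = 0.500000: gamma = (-0.250000, 0.500000), gamma' = (-1.000000, 0.000000); Gamma_xxx = -0.013652, Gamma_xxy = 0.006826, Gamma_xyy = 0.030717, Gamma_yxx = 0.218430, Gamma_yxy = -0.109215, Gamma_yyy = -0.491468
  tau = 0.625000: gamma = (-0.375000, 0.500000), gamma' = (-1.000000, 0.000000); Gamma_xxx = -0.019714, Gamma_xxy = 0.014786, Gamma_xyy = 0.044357, Gamma_yxx = 0.214393, Gamma_yxy = -0.160795, Gamma_yyy = -0.482384
  tau = 0.750000: gamma = (-0.500000, 0.500000), gamma' = (-1.000000, 0.000000); Gamma_xxx = -0.024956, Gamma_xxy = 0.024956, Gamma_xyy = 0.056151, Gamma_yxx = 0.209008, Gamma_yxy = -0.209008, Gamma_yyy = -0.470267
  tau = 0.875000: gamma = (-0.625000, 0.500000), gamma' = (-1.000000, 0.000000); Gamma_xxx = -0.029242, Gamma_xxy = 0.036553, Gamma_xyy = 0.065795, Gamma_yxx = 0.202502, Gamma_yxy = -0.253127, Gamma_yyy = -0.455629
  tau = 1.000000: gamma = (-0.750000, 0.500000), gamma' = (-1.000000, 0.000000); Gamma_xxx = -0.032520, Gamma_xxy = 0.048780, Gamma_xyy = 0.073171, Gamma_yxx = 0.195122, Gamma_yxy = -0.292683, Gamma_yyy = -0.439024
step 0: V^x = 2.0000, V^y = 1.5000
step 1: k1 = (0.037543, 0.600683), k2 = (0.016756, 0.529901), k3 = (0.016722, 0.528838), k4 = (0.000000, 0.444492); V <- V + (h/6)(k1 + 2k2 + 2k3 + k4): V^x = 2.0044, V^y = 1.6318
step 2: k1 = (0.000000, 0.444530), k2 = (-0.011056, 0.349631), k3 = (-0.011067, 0.349981), k4 = (-0.015590, 0.249436); V <- V + (h/6)(k1 + 2k2 + 2k3 + k4): V^x = 2.0019, V^y = 1.7190
step 3: k1 = (-0.015595, 0.249527), k2 = (-0.013549, 0.147347), k3 = (-0.013743, 0.149455), k4 = (-0.006041, 0.050594); V <- V + (h/6)(k1 + 2k2 + 2k3 + k4): V^x = 1.9987, V^y = 1.7562
step 4: k1 = (-0.006051, 0.050675), k2 = (0.006003, -0.041569), k3 = (0.005537, -0.038346), k4 = (0.020159, -0.120956); V <- V + (h/6)(k1 + 2k2 + 2k3 + k4): V^x = 2.0002, V^y = 1.7466


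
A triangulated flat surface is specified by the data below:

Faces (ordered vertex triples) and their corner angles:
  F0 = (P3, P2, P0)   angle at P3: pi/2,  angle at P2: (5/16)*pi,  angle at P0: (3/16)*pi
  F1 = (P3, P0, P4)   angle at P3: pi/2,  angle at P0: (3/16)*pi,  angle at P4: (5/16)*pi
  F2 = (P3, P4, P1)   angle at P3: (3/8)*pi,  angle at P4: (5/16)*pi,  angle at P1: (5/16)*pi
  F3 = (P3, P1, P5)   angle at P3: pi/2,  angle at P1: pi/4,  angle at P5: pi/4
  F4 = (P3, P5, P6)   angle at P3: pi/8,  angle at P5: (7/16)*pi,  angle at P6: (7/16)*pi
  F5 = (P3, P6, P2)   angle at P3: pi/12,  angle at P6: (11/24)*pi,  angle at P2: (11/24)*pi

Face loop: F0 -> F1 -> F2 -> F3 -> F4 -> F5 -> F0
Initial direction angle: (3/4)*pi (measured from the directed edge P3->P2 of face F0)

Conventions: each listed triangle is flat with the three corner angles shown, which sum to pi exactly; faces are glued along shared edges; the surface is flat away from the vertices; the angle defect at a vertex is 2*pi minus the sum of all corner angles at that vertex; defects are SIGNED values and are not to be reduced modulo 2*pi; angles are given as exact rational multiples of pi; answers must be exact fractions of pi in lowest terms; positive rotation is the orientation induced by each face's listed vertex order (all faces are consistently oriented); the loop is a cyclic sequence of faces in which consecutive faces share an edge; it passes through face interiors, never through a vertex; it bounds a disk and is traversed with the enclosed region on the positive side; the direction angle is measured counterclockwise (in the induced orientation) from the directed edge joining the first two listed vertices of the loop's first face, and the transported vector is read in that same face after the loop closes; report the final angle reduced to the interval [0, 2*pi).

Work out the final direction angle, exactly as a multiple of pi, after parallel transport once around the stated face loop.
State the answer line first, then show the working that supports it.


Answer: final direction angle = (2/3)*pi

enclosed vertex P3: corner angles sum to (25/12)*pi, defect = 2*pi - (25/12)*pi = -pi/12
the rotation equals the total enclosed defect, so the final angle is initial + defects (mod 2*pi)
final angle = (3/4)*pi - pi/12 = (2/3)*pi (mod 2*pi)


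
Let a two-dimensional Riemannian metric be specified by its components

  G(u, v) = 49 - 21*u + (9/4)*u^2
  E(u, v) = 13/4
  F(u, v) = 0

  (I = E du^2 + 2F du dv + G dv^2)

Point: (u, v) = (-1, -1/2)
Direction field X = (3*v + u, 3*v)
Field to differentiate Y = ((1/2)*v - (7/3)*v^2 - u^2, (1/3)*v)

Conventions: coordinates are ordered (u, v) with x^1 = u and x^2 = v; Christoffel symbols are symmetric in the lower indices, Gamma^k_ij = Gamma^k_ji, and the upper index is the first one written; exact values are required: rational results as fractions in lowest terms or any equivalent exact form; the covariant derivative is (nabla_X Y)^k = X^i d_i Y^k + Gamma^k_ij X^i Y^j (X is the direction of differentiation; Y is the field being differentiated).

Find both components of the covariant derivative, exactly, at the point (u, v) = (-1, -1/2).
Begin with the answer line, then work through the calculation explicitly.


Answer: (nabla_X Y)^u = -215/26, (nabla_X Y)^v = -18/17

E = 13/4, F = 0, G = 289/4 at the point
E_u = 0, E_v = 0, F_u = 0, F_v = 0, G_u = -51/2, G_v = 0
EG - F^2 = 3757/16;  g^inv = (16/3757) * [[289/4, 0], [0, 13/4]]
first-kind symbols [ij,l] = (1/2)(d_i g_jl + d_j g_il - d_l g_ij): [uu,u] = E_u/2 = 0, [uu,v] = F_u - E_v/2 = 0, [uv,u] = E_v/2 = 0, [uv,v] = G_u/2 = -51/4, [vv,u] = F_v - G_u/2 = 51/4, [vv,v] = G_v/2 = 0
Gamma^u_ij = (G*[ij,u] - F*[ij,v])/(EG - F^2), Gamma^v_ij = (E*[ij,v] - F*[ij,u])/(EG - F^2)
Gamma_uuu = 0, Gamma_uuv = 0, Gamma_uvv = 51/13, Gamma_vuu = 0, Gamma_vuv = -3/17, Gamma_vvv = 0
X = (-5/2, -3/2), Y = (-11/6, -1/6) at the point


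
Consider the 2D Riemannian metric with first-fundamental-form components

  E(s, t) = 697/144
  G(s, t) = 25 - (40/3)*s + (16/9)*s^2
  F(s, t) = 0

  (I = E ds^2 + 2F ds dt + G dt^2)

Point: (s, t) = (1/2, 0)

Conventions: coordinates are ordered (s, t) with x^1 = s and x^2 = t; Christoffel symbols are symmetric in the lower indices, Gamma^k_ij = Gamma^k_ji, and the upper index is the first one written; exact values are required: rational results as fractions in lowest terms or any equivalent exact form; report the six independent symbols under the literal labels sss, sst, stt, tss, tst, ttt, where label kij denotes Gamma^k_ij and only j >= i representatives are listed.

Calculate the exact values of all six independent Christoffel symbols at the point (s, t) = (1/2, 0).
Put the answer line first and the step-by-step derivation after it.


Answer: Gamma_sss = 0, Gamma_sst = 0, Gamma_stt = 832/697, Gamma_tss = 0, Gamma_tst = -4/13, Gamma_ttt = 0

E = 697/144, F = 0, G = 169/9 at the point
E_s = 0, E_t = 0, F_s = 0, F_t = 0, G_s = -104/9, G_t = 0
EG - F^2 = 117793/1296;  g^inv = (1296/117793) * [[169/9, 0], [0, 697/144]]
first-kind symbols [ij,l] = (1/2)(d_i g_jl + d_j g_il - d_l g_ij): [ss,s] = E_s/2 = 0, [ss,t] = F_s - E_t/2 = 0, [st,s] = E_t/2 = 0, [st,t] = G_s/2 = -52/9, [tt,s] = F_t - G_s/2 = 52/9, [tt,t] = G_t/2 = 0
Gamma^s_ij = (G*[ij,s] - F*[ij,t])/(EG - F^2), Gamma^t_ij = (E*[ij,t] - F*[ij,s])/(EG - F^2)


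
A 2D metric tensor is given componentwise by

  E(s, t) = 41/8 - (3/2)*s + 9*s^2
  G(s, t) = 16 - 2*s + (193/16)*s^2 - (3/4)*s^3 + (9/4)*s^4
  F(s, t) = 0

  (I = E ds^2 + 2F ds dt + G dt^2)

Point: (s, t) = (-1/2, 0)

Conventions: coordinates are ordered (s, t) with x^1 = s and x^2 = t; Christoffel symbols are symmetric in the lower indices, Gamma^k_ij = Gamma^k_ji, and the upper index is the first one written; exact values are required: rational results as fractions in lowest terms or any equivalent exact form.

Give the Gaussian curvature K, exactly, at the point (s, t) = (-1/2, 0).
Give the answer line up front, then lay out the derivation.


Answer: K = -216/4225

E = 65/8, F = 0, G = 81/4, EG - F^2 = 5265/32 at the point
E_s = -21/2, E_t = 0, F_s = 0, F_t = 0, G_s = -63/4, G_t = 0
E_tt = 0, F_st = 0, G_ss = 265/8
Compute both Brioschi determinants and normalise by (EG - F^2)^2.
M1 = [[-E_tt/2 + F_st - G_ss/2, E_s/2, F_s - E_t/2], [F_t - G_s/2, E, F], [G_t/2, F, G]] = [[-265/16, -21/4, 0], [63/8, 65/8, 0], [0, 0, 81/4]]; det M1 = -966573/512
M2 = [[0, E_t/2, G_s/2], [E_t/2, E, F], [G_s/2, F, G]] = [[0, 0, -63/8], [0, 65/8, 0], [-63/8, 0, 81/4]]; det M2 = -257985/512
det M1 - det M2 = -177147/128; K = -177147/128 / (5265/32)^2 = -216/4225


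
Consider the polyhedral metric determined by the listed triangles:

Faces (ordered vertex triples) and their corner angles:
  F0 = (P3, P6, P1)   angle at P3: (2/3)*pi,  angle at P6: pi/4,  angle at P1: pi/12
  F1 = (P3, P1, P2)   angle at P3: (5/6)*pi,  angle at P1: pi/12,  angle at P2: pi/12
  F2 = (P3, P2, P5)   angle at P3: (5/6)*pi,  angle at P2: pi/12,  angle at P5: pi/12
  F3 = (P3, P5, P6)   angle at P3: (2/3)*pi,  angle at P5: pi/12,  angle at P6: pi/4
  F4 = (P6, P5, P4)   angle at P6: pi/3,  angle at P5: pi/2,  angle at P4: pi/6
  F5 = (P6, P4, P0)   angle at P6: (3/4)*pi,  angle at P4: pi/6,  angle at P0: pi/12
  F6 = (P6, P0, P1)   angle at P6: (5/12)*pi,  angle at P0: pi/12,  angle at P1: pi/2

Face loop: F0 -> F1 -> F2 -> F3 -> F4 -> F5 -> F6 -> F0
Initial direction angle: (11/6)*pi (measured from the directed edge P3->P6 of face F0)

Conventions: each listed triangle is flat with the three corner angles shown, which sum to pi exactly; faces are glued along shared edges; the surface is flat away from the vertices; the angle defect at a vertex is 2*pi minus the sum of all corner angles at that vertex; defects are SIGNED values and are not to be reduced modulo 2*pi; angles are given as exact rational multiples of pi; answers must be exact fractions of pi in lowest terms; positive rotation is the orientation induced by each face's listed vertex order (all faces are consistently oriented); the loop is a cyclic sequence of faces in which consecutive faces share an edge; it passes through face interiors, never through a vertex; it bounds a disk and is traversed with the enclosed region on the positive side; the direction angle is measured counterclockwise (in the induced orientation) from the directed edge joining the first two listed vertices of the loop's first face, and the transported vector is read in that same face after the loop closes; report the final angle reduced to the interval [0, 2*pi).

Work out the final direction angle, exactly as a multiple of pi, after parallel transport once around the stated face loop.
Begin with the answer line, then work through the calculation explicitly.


Answer: final direction angle = (5/6)*pi

enclosed vertex P3: corner angles sum to 3*pi, defect = 2*pi - 3*pi = -pi
enclosed vertex P6: corner angles sum to 2*pi, defect = 2*pi - 2*pi = 0
the final direction is the initial angle plus the enclosed defects, taken mod 2*pi in the induced orientation
final angle = (11/6)*pi - pi = (5/6)*pi (mod 2*pi)
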